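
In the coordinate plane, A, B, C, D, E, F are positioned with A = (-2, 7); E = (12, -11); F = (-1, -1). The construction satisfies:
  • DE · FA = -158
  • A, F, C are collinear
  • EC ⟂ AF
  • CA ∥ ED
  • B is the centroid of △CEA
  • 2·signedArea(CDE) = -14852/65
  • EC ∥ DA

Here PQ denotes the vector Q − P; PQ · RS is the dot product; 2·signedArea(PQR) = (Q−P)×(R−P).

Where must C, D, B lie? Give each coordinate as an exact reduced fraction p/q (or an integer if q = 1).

1. C_x = 28/65  [A, F, C are collinear ∩ EC ⟂ AF]
2. C_y = -809/65  [A, F, C are collinear ∩ EC ⟂ AF]
   → C = (28/65, -809/65)
3. D_x = 622/65  [EC ∥ DA ∩ CA ∥ ED]
4. D_y = 549/65  [EC ∥ DA ∩ CA ∥ ED]
   → D = (622/65, 549/65)
5. B_x = 226/65  [B is the centroid of △CEA]
6. B_y = -1069/195  [B is the centroid of △CEA]
   → B = (226/65, -1069/195)

B = (226/65, -1069/195)
C = (28/65, -809/65)
D = (622/65, 549/65)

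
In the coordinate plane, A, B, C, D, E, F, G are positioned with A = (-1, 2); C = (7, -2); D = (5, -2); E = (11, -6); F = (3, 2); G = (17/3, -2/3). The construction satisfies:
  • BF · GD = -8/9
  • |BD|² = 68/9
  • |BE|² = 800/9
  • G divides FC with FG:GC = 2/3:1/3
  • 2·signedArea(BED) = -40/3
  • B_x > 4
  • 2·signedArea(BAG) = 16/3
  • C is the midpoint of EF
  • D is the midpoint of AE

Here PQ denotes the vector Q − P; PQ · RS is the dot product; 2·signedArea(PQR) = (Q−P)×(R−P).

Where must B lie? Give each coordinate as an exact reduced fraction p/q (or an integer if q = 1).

1. B_x = 13/3  [2·signedArea(BED) = -40/3 ∩ 2·signedArea(BAG) = 16/3]
2. B_y = 2/3  [2·signedArea(BED) = -40/3 ∩ 2·signedArea(BAG) = 16/3]
   → B = (13/3, 2/3)

B = (13/3, 2/3)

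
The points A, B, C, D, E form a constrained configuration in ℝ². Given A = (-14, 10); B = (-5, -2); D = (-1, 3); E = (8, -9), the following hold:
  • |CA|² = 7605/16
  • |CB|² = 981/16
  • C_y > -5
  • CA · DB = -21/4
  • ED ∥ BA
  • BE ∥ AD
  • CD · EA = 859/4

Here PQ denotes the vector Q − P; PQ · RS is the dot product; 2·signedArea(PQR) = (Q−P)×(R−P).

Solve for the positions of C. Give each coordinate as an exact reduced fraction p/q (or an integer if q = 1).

1. C_x = 5/2  [CD · EA = 859/4 ∩ CA · DB = -21/4]
2. C_y = -17/4  [CD · EA = 859/4 ∩ CA · DB = -21/4]
   → C = (5/2, -17/4)

C = (5/2, -17/4)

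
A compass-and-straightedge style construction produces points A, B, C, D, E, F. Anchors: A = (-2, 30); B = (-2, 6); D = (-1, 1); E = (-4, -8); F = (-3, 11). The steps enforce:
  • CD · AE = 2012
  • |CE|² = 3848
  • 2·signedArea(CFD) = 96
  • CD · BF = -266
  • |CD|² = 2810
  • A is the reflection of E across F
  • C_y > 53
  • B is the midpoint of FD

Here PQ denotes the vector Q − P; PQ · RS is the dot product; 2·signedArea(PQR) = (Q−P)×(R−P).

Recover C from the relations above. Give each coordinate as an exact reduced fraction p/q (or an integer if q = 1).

C = (-2, 54)

1. C_x = -2  [CD · BF = -266 ∩ CD · AE = 2012]
2. C_y = 54  [CD · BF = -266 ∩ CD · AE = 2012]
   → C = (-2, 54)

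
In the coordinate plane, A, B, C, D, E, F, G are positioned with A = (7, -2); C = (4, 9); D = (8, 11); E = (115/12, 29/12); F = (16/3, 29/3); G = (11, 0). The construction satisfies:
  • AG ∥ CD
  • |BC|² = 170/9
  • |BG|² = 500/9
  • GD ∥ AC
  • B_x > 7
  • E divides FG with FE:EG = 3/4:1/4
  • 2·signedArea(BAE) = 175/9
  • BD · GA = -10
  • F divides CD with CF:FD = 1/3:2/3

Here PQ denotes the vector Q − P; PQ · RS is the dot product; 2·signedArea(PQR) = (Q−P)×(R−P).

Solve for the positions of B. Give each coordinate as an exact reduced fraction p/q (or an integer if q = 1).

B = (23/3, 20/3)

1. B_x = 23/3  [BD · GA = -10 ∩ 2·signedArea(BAE) = 175/9]
2. B_y = 20/3  [BD · GA = -10 ∩ 2·signedArea(BAE) = 175/9]
   → B = (23/3, 20/3)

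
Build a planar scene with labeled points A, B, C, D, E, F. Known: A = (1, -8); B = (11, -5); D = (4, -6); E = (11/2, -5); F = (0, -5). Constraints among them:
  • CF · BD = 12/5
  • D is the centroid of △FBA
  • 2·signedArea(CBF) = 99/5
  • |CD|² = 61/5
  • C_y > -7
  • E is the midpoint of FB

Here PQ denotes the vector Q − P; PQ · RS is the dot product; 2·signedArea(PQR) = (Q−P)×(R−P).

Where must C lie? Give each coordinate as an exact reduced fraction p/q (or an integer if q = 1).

1. C_x = 3/5  [CF · BD = 12/5 ∩ 2·signedArea(CBF) = 99/5]
2. C_y = -34/5  [CF · BD = 12/5 ∩ 2·signedArea(CBF) = 99/5]
   → C = (3/5, -34/5)

C = (3/5, -34/5)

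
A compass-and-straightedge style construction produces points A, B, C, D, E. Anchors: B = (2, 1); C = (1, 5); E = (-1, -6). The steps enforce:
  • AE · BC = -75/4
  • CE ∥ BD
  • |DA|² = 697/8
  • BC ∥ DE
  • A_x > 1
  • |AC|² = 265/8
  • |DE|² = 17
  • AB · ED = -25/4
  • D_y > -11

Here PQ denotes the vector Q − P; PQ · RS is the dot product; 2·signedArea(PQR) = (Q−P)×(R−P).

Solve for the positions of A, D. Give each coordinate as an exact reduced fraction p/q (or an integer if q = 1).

1. D_x = 0  [BC ∥ DE ∩ CE ∥ BD]
2. D_y = -10  [BC ∥ DE ∩ CE ∥ BD]
   → D = (0, -10)
3. A_x = 5/4  [line 1·x + -4·y + -17/4 = 0 ∩ |DA|² = 697/8]
4. A_y = -3/4  [line 1·x + -4·y + -17/4 = 0 ∩ |DA|² = 697/8]
   → A = (5/4, -3/4)

A = (5/4, -3/4)
D = (0, -10)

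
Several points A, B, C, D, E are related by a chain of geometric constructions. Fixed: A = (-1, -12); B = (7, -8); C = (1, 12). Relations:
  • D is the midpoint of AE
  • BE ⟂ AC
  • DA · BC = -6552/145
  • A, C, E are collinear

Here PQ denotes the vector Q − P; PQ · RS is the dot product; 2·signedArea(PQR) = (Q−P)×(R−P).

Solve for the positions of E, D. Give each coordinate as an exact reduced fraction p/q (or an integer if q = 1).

1. E_x = -89/145  [A, C, E are collinear ∩ BE ⟂ AC]
2. E_y = -1068/145  [A, C, E are collinear ∩ BE ⟂ AC]
   → E = (-89/145, -1068/145)
3. D_x = -117/145  [D is the midpoint of AE]
4. D_y = -1404/145  [D is the midpoint of AE]
   → D = (-117/145, -1404/145)

D = (-117/145, -1404/145)
E = (-89/145, -1068/145)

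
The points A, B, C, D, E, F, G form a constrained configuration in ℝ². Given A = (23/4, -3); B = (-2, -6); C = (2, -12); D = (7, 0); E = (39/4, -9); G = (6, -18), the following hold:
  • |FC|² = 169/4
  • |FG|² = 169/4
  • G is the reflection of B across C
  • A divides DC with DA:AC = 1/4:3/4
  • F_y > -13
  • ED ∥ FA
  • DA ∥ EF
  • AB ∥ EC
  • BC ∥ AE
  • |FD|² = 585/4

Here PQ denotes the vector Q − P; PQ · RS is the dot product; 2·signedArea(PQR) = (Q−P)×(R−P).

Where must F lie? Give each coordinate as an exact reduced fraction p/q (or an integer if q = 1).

F = (17/2, -12)

1. F_x = 17/2  [ED ∥ FA ∩ DA ∥ EF]
2. F_y = -12  [ED ∥ FA ∩ DA ∥ EF]
   → F = (17/2, -12)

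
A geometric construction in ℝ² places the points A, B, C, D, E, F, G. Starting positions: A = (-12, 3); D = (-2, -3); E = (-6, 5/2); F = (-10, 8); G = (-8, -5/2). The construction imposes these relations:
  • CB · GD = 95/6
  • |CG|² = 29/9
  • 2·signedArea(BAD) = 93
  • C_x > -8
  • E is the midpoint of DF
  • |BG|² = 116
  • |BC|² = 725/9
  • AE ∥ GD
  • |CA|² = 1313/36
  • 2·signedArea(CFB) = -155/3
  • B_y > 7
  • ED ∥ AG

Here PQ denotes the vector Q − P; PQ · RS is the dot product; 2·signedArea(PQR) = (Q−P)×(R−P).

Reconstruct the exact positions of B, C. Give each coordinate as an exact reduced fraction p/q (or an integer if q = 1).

B = (-4, 15/2)
C = (-22/3, -5/6)

1. B_x = -4  [line 6·x + 10·y + -51 = 0 ∩ |BG|² = 116]
2. B_y = 15/2  [line 6·x + 10·y + -51 = 0 ∩ |BG|² = 116]
   → B = (-4, 15/2)
3. C_x = -22/3  [2·signedArea(CFB) = -155/3 ∩ CB · GD = 95/6]
4. C_y = -5/6  [2·signedArea(CFB) = -155/3 ∩ CB · GD = 95/6]
   → C = (-22/3, -5/6)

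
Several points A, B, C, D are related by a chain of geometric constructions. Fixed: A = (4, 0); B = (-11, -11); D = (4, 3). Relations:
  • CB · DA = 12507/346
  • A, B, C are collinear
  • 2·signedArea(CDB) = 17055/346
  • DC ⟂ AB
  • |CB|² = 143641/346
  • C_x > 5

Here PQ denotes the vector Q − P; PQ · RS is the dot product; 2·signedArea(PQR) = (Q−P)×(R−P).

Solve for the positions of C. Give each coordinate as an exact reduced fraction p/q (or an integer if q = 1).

C = (1879/346, 363/346)

1. C_x = 1879/346  [A, B, C are collinear ∩ DC ⟂ AB]
2. C_y = 363/346  [A, B, C are collinear ∩ DC ⟂ AB]
   → C = (1879/346, 363/346)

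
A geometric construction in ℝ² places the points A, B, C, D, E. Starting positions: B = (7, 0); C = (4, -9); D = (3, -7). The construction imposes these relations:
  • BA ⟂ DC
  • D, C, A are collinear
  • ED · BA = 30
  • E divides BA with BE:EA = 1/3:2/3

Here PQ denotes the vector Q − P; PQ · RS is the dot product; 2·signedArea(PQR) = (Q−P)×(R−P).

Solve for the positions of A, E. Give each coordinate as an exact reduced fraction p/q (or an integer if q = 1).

A = (1, -3)
E = (5, -1)

1. A_x = 1  [D, C, A are collinear ∩ BA ⟂ DC]
2. A_y = -3  [D, C, A are collinear ∩ BA ⟂ DC]
   → A = (1, -3)
3. E_x = 5  [E divides BA with BE:EA = 1/3:2/3]
4. E_y = -1  [E divides BA with BE:EA = 1/3:2/3]
   → E = (5, -1)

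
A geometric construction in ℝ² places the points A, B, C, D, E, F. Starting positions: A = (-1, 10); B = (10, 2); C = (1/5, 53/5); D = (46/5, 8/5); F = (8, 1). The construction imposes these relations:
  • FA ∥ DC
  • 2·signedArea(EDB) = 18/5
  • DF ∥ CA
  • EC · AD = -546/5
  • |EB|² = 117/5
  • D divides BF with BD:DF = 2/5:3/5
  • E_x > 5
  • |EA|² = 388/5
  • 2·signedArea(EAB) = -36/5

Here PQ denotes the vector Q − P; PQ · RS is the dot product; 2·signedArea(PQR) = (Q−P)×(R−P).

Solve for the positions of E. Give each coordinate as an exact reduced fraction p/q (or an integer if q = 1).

1. E_x = 29/5  [2·signedArea(EDB) = 18/5 ∩ EC · AD = -546/5]
2. E_y = 22/5  [2·signedArea(EDB) = 18/5 ∩ EC · AD = -546/5]
   → E = (29/5, 22/5)

E = (29/5, 22/5)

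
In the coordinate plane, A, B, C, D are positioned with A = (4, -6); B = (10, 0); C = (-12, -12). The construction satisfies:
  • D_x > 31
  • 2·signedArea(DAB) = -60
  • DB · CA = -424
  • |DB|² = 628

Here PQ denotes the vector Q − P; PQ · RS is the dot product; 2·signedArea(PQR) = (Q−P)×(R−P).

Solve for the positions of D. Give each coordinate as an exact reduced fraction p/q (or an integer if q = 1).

1. D_x = 32  [2·signedArea(DAB) = -60 ∩ DB · CA = -424]
2. D_y = 12  [2·signedArea(DAB) = -60 ∩ DB · CA = -424]
   → D = (32, 12)

D = (32, 12)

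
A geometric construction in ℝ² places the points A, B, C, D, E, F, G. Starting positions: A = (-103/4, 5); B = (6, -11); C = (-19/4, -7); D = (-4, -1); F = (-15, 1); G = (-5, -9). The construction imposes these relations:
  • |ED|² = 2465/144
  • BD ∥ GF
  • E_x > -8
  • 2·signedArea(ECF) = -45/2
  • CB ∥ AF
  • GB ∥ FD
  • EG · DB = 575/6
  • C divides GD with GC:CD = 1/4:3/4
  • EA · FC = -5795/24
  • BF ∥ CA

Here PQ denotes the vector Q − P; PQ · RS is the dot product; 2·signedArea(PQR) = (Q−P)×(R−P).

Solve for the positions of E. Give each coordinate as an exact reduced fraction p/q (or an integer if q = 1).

E = (-95/12, -7/3)

1. E_x = -95/12  [EA · FC = -5795/24 ∩ EG · DB = 575/6]
2. E_y = -7/3  [EA · FC = -5795/24 ∩ EG · DB = 575/6]
   → E = (-95/12, -7/3)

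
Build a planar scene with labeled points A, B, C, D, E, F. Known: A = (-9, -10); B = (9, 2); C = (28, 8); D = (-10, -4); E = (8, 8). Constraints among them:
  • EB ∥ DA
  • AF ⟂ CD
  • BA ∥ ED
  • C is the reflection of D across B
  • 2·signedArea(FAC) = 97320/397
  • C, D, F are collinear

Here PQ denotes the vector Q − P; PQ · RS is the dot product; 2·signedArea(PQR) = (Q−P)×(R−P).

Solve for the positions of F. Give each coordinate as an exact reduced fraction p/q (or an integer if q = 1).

F = (-4293/397, -1690/397)

1. F_x = -4293/397  [C, D, F are collinear ∩ AF ⟂ CD]
2. F_y = -1690/397  [C, D, F are collinear ∩ AF ⟂ CD]
   → F = (-4293/397, -1690/397)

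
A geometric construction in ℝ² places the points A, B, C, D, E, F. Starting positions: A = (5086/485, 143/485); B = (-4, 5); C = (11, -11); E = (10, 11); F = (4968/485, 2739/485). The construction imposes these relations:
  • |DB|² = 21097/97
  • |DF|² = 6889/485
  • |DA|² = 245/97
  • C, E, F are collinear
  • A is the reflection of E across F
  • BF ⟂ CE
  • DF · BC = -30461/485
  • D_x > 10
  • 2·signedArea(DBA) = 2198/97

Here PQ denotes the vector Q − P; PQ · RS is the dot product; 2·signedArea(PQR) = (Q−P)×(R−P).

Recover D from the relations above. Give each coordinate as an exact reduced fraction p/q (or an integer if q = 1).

D = (5051/485, 913/485)

1. D_x = 5051/485  [2·signedArea(DBA) = 2198/97 ∩ DF · BC = -30461/485]
2. D_y = 913/485  [2·signedArea(DBA) = 2198/97 ∩ DF · BC = -30461/485]
   → D = (5051/485, 913/485)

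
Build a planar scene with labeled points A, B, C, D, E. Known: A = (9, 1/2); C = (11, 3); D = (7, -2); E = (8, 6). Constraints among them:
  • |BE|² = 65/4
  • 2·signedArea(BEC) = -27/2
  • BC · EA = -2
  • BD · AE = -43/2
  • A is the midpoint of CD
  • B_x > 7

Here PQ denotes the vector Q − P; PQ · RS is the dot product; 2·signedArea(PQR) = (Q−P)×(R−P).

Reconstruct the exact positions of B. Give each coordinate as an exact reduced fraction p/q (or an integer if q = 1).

1. B_x = 15/2  [2·signedArea(BEC) = -27/2 ∩ BD · AE = -43/2]
2. B_y = 2  [2·signedArea(BEC) = -27/2 ∩ BD · AE = -43/2]
   → B = (15/2, 2)

B = (15/2, 2)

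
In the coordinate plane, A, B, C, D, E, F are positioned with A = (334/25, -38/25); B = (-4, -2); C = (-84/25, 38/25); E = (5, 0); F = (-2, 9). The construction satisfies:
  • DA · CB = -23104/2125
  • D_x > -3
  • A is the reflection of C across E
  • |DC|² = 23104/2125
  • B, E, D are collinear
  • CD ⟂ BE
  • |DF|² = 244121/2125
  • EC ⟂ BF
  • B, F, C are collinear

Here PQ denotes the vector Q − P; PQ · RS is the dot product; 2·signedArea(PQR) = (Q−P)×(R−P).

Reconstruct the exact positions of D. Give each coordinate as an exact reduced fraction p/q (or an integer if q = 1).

D = (-1124/425, -722/425)

1. D_x = -1124/425  [B, E, D are collinear ∩ CD ⟂ BE]
2. D_y = -722/425  [B, E, D are collinear ∩ CD ⟂ BE]
   → D = (-1124/425, -722/425)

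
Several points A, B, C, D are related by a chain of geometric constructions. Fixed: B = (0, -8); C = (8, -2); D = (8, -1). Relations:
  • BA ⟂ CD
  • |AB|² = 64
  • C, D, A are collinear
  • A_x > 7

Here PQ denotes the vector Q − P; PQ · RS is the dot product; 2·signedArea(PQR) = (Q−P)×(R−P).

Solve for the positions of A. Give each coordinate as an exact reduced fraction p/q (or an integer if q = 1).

A = (8, -8)

1. A_x = 8  [C, D, A are collinear ∩ BA ⟂ CD]
2. A_y = -8  [C, D, A are collinear ∩ BA ⟂ CD]
   → A = (8, -8)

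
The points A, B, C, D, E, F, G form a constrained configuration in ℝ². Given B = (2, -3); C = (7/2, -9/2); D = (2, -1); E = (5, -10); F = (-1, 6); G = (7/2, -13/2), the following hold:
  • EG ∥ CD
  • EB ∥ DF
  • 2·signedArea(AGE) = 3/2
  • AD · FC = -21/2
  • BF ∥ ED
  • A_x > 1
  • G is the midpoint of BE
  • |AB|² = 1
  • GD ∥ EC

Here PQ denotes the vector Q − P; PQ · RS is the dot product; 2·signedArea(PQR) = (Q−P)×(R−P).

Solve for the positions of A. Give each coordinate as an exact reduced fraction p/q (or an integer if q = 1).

A = (2, -2)

1. A_x = 2  [AD · FC = -21/2 ∩ 2·signedArea(AGE) = 3/2]
2. A_y = -2  [AD · FC = -21/2 ∩ 2·signedArea(AGE) = 3/2]
   → A = (2, -2)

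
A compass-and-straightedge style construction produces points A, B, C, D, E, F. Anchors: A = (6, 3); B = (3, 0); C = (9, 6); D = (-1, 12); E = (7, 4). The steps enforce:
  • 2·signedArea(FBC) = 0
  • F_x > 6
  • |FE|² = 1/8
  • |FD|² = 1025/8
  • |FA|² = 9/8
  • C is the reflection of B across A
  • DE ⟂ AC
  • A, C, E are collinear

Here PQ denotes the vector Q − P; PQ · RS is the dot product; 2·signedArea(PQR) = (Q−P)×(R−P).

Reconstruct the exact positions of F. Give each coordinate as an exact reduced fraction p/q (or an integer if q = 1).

F = (27/4, 15/4)

1. F_x = 27/4  [line -6·x + 6·y + 18 = 0 ∩ |FA|² = 9/8]
2. F_y = 15/4  [line -6·x + 6·y + 18 = 0 ∩ |FA|² = 9/8]
   → F = (27/4, 15/4)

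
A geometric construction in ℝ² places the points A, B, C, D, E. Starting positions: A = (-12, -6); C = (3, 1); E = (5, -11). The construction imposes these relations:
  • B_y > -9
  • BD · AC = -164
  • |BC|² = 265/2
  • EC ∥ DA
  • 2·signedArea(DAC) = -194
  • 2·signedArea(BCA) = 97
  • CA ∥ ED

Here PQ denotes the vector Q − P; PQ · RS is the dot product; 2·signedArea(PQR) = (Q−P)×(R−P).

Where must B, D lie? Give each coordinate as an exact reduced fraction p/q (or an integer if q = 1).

1. D_x = -10  [EC ∥ DA ∩ CA ∥ ED]
2. D_y = -18  [EC ∥ DA ∩ CA ∥ ED]
   → D = (-10, -18)
3. B_x = -7/2  [BD · AC = -164 ∩ 2·signedArea(BCA) = 97]
4. B_y = -17/2  [BD · AC = -164 ∩ 2·signedArea(BCA) = 97]
   → B = (-7/2, -17/2)

B = (-7/2, -17/2)
D = (-10, -18)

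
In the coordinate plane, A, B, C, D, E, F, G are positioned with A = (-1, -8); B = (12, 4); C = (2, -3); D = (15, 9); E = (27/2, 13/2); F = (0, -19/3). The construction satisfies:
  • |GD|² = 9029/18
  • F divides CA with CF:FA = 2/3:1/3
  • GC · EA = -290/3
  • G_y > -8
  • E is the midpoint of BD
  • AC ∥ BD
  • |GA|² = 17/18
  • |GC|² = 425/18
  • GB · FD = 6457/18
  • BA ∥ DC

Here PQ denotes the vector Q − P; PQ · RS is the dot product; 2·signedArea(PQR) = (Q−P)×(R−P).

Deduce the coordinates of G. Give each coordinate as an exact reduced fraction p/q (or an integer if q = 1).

G = (-1/2, -43/6)

1. G_x = -1/2  [GB · FD = 6457/18 ∩ GC · EA = -290/3]
2. G_y = -43/6  [GB · FD = 6457/18 ∩ GC · EA = -290/3]
   → G = (-1/2, -43/6)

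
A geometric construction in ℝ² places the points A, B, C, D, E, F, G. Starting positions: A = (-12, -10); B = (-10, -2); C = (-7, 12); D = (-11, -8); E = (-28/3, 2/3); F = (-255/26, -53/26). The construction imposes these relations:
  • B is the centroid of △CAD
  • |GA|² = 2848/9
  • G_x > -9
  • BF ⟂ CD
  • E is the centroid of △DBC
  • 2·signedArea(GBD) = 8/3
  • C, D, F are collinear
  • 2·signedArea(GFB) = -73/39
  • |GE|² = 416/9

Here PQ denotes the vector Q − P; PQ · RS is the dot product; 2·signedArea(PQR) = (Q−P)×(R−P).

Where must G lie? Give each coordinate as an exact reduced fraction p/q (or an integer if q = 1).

G = (-8, 22/3)

1. G_x = -8  [2·signedArea(GBD) = 8/3 ∩ 2·signedArea(GFB) = -73/39]
2. G_y = 22/3  [2·signedArea(GBD) = 8/3 ∩ 2·signedArea(GFB) = -73/39]
   → G = (-8, 22/3)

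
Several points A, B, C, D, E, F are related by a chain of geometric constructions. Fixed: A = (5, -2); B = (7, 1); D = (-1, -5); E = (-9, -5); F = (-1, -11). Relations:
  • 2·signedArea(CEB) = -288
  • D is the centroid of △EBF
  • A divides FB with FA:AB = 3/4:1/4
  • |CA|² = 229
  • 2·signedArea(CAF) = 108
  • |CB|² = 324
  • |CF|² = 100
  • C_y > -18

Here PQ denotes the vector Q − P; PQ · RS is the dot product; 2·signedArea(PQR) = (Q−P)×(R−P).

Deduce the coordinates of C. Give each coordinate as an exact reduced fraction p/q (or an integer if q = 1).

C = (7, -17)

1. C_x = 7  [2·signedArea(CEB) = -288 ∩ 2·signedArea(CAF) = 108]
2. C_y = -17  [2·signedArea(CEB) = -288 ∩ 2·signedArea(CAF) = 108]
   → C = (7, -17)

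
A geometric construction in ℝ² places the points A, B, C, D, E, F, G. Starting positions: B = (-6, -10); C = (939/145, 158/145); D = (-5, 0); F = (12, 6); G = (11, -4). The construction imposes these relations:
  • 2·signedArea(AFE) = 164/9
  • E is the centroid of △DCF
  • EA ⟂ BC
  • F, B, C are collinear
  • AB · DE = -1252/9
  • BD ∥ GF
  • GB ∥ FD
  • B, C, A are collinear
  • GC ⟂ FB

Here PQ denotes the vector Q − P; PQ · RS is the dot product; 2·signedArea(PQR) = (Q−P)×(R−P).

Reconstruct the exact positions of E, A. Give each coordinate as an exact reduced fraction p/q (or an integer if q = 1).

1. E_x = 1954/435  [E is the centroid of △DCF]
2. E_y = 1028/435  [E is the centroid of △DCF]
   → E = (1954/435, 1028/435)
3. A_x = 6  [B, C, A are collinear ∩ EA ⟂ BC]
4. A_y = 2/3  [B, C, A are collinear ∩ EA ⟂ BC]
   → A = (6, 2/3)

A = (6, 2/3)
E = (1954/435, 1028/435)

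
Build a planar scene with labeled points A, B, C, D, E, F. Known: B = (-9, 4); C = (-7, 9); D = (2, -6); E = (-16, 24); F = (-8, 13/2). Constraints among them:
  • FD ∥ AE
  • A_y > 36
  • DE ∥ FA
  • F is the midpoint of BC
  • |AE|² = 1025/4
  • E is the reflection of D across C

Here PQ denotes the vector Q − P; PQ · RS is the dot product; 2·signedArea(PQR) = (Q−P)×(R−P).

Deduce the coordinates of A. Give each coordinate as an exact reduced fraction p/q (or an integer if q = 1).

A = (-26, 73/2)

1. A_x = -26  [FD ∥ AE ∩ DE ∥ FA]
2. A_y = 73/2  [FD ∥ AE ∩ DE ∥ FA]
   → A = (-26, 73/2)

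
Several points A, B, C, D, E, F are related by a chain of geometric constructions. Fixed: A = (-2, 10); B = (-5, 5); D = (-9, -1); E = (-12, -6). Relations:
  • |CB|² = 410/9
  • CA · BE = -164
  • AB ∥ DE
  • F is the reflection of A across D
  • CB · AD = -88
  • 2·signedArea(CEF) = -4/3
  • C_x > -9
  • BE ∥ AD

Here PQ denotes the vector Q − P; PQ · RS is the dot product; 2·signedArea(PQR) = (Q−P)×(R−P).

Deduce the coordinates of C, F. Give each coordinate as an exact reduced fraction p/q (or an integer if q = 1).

1. F_x = -16  [F is the reflection of A across D]
2. F_y = -12  [F is the reflection of A across D]
   → F = (-16, -12)
3. C_x = -26/3  [CB · AD = -88 ∩ 2·signedArea(CEF) = -4/3]
4. C_y = -2/3  [CB · AD = -88 ∩ 2·signedArea(CEF) = -4/3]
   → C = (-26/3, -2/3)

C = (-26/3, -2/3)
F = (-16, -12)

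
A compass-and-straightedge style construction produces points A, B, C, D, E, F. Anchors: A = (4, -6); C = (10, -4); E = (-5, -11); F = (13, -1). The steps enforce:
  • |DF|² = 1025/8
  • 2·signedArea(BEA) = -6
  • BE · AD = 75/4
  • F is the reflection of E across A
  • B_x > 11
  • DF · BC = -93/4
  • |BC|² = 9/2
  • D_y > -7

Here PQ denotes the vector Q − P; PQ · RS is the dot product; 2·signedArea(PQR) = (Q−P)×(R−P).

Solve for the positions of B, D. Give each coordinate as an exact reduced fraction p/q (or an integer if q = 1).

B = (23/2, -5/2)
D = (13/4, -27/4)

1. B_x = 23/2  [line -5·x + 9·y + 80 = 0 ∩ |BC|² = 9/2]
2. B_y = -5/2  [line -5·x + 9·y + 80 = 0 ∩ |BC|² = 9/2]
   → B = (23/2, -5/2)
3. D_x = 13/4  [DF · BC = -93/4 ∩ BE · AD = 75/4]
4. D_y = -27/4  [DF · BC = -93/4 ∩ BE · AD = 75/4]
   → D = (13/4, -27/4)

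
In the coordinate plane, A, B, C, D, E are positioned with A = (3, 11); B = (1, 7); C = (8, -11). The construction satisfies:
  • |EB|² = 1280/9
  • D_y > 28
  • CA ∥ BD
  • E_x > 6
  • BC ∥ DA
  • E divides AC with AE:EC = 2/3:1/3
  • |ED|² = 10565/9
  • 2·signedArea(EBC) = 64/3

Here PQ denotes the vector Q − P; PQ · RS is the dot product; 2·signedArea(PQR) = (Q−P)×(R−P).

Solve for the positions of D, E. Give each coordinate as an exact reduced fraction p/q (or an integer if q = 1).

D = (-4, 29)
E = (19/3, -11/3)

1. D_x = -4  [BC ∥ DA ∩ CA ∥ BD]
2. D_y = 29  [BC ∥ DA ∩ CA ∥ BD]
   → D = (-4, 29)
3. E_x = 19/3  [E divides AC with AE:EC = 2/3:1/3]
4. E_y = -11/3  [E divides AC with AE:EC = 2/3:1/3]
   → E = (19/3, -11/3)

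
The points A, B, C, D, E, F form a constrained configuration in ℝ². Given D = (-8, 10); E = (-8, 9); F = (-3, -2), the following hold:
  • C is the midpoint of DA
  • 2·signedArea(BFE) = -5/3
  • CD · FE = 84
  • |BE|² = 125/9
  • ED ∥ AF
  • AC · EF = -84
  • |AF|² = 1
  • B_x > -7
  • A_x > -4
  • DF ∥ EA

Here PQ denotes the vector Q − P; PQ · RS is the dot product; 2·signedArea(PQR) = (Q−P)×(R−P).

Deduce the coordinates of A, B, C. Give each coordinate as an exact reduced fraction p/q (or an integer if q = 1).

A = (-3, -3)
B = (-19/3, 17/3)
C = (-11/2, 7/2)

1. A_x = -3  [ED ∥ AF ∩ DF ∥ EA]
2. A_y = -3  [ED ∥ AF ∩ DF ∥ EA]
   → A = (-3, -3)
3. B_x = -19/3  [line -11·x + -5·y + -124/3 = 0 ∩ |BE|² = 125/9]
4. B_y = 17/3  [line -11·x + -5·y + -124/3 = 0 ∩ |BE|² = 125/9]
   → B = (-19/3, 17/3)
5. C_x = -11/2  [C is the midpoint of DA]
6. C_y = 7/2  [C is the midpoint of DA]
   → C = (-11/2, 7/2)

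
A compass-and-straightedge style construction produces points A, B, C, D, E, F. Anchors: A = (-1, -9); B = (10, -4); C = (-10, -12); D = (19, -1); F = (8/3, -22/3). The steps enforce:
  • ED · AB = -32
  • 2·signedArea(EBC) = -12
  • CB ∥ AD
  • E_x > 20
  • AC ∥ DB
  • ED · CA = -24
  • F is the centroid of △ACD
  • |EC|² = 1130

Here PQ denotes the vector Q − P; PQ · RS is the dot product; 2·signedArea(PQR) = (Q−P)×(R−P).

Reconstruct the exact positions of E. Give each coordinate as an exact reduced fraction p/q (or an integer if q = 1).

1. E_x = 21  [2·signedArea(EBC) = -12 ∩ ED · AB = -32]
2. E_y = 1  [2·signedArea(EBC) = -12 ∩ ED · AB = -32]
   → E = (21, 1)

E = (21, 1)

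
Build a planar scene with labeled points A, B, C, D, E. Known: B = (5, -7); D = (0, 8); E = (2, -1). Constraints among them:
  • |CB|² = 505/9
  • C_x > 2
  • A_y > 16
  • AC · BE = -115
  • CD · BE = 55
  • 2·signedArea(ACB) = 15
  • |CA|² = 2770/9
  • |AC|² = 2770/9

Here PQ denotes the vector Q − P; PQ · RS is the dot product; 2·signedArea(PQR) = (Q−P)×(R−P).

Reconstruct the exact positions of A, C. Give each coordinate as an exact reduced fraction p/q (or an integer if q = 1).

1. C_x = 7/3  [line 3·x + -6·y + -7 = 0 ∩ |CB|² = 505/9]
2. C_y = 0  [line 3·x + -6·y + -7 = 0 ∩ |CB|² = 505/9]
   → C = (7/3, 0)
3. A_x = -2  [2·signedArea(ACB) = 15 ∩ AC · BE = -115]
4. A_y = 17  [2·signedArea(ACB) = 15 ∩ AC · BE = -115]
   → A = (-2, 17)

A = (-2, 17)
C = (7/3, 0)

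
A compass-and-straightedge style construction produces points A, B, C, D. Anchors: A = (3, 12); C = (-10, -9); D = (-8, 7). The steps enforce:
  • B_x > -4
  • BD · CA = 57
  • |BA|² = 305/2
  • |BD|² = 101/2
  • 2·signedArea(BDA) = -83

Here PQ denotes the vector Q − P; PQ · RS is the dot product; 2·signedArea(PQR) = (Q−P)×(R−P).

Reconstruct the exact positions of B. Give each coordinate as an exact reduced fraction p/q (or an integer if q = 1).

B = (-7/2, 3/2)

1. B_x = -7/2  [BD · CA = 57 ∩ 2·signedArea(BDA) = -83]
2. B_y = 3/2  [BD · CA = 57 ∩ 2·signedArea(BDA) = -83]
   → B = (-7/2, 3/2)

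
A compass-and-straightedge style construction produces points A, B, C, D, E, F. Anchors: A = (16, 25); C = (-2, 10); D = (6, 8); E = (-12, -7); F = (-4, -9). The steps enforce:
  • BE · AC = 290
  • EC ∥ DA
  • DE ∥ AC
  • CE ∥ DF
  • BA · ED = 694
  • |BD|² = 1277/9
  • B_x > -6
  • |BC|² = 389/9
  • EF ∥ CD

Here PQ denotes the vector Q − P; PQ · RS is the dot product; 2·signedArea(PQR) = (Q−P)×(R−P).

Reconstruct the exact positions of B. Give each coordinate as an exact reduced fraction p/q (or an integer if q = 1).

1. B_x = -16/3  [line 18·x + 15·y + 31 = 0 ∩ |BC|² = 389/9]
2. B_y = 13/3  [line 18·x + 15·y + 31 = 0 ∩ |BC|² = 389/9]
   → B = (-16/3, 13/3)

B = (-16/3, 13/3)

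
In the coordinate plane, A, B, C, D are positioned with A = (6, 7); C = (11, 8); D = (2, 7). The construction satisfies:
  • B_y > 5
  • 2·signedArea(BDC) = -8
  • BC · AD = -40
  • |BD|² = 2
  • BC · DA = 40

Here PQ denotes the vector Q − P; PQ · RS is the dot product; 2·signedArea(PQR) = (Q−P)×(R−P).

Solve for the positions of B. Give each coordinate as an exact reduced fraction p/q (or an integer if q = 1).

B = (1, 6)

1. B_x = 1  [BC · AD = -40 ∩ 2·signedArea(BDC) = -8]
2. B_y = 6  [BC · AD = -40 ∩ 2·signedArea(BDC) = -8]
   → B = (1, 6)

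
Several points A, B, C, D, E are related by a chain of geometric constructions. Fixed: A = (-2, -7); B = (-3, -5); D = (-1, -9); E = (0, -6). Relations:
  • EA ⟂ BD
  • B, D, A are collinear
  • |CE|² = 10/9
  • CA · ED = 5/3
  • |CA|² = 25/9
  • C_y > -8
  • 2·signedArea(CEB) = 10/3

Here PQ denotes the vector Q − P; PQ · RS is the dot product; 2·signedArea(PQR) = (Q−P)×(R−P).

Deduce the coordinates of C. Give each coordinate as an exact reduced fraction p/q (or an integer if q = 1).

1. C_x = -1/3  [line -1·x + -3·y + -64/3 = 0 ∩ |CE|² = 10/9]
2. C_y = -7  [line -1·x + -3·y + -64/3 = 0 ∩ |CE|² = 10/9]
   → C = (-1/3, -7)

C = (-1/3, -7)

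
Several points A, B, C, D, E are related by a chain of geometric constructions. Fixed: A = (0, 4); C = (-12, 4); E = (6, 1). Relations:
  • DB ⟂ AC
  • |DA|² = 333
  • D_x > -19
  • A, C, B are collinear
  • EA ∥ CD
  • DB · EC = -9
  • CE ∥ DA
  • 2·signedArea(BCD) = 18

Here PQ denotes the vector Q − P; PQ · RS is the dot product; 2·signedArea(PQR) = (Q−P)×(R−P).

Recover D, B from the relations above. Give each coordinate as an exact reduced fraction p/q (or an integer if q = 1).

B = (-18, 4)
D = (-18, 7)

1. D_x = -18  [CE ∥ DA ∩ EA ∥ CD]
2. D_y = 7  [CE ∥ DA ∩ EA ∥ CD]
   → D = (-18, 7)
3. B_x = -18  [A, C, B are collinear ∩ DB ⟂ AC]
4. B_y = 4  [A, C, B are collinear ∩ DB ⟂ AC]
   → B = (-18, 4)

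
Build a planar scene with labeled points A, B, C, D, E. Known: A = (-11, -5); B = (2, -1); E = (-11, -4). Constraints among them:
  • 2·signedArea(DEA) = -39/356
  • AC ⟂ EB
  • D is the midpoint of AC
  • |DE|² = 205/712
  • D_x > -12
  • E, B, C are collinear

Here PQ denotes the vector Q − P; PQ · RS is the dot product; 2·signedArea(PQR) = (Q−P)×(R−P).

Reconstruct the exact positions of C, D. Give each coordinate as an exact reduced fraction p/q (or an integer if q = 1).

1. C_x = -1997/178  [E, B, C are collinear ∩ AC ⟂ EB]
2. C_y = -721/178  [E, B, C are collinear ∩ AC ⟂ EB]
   → C = (-1997/178, -721/178)
3. D_x = -3955/356  [D is the midpoint of AC]
4. D_y = -1611/356  [D is the midpoint of AC]
   → D = (-3955/356, -1611/356)

C = (-1997/178, -721/178)
D = (-3955/356, -1611/356)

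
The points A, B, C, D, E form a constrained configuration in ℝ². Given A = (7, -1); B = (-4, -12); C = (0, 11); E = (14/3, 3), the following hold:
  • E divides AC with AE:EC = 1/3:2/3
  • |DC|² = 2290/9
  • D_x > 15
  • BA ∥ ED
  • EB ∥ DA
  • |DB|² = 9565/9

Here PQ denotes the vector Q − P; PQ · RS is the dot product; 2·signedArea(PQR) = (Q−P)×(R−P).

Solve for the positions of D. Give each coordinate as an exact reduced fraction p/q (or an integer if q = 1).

1. D_x = 47/3  [EB ∥ DA ∩ BA ∥ ED]
2. D_y = 14  [EB ∥ DA ∩ BA ∥ ED]
   → D = (47/3, 14)

D = (47/3, 14)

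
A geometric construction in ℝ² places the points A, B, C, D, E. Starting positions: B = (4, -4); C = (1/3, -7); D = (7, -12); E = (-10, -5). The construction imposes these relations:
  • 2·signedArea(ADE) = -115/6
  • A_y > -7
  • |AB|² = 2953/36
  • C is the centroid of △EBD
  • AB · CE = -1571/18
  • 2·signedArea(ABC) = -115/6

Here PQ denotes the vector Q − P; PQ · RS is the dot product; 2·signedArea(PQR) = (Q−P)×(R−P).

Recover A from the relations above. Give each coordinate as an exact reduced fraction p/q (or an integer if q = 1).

1. A_x = -29/6  [2·signedArea(ADE) = -115/6 ∩ 2·signedArea(ABC) = -115/6]
2. A_y = -6  [2·signedArea(ADE) = -115/6 ∩ 2·signedArea(ABC) = -115/6]
   → A = (-29/6, -6)

A = (-29/6, -6)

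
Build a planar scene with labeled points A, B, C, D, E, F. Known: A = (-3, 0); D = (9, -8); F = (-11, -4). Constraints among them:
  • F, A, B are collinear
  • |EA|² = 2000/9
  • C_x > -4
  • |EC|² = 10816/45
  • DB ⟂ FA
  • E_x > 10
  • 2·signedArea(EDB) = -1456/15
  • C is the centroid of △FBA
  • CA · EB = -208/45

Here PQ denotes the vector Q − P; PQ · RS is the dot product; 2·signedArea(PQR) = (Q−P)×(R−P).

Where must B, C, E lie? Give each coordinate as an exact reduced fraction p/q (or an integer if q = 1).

1. B_x = 17/5  [F, A, B are collinear ∩ DB ⟂ FA]
2. B_y = 16/5  [F, A, B are collinear ∩ DB ⟂ FA]
   → B = (17/5, 16/5)
3. C_x = -53/15  [C is the centroid of △FBA]
4. C_y = -4/15  [C is the centroid of △FBA]
   → C = (-53/15, -4/15)
5. E_x = 31/3  [line -56/5·x + -28/5·y + 2296/15 = 0 ∩ |EC|² = 10816/45]
6. E_y = 20/3  [line -56/5·x + -28/5·y + 2296/15 = 0 ∩ |EC|² = 10816/45]
   → E = (31/3, 20/3)

B = (17/5, 16/5)
C = (-53/15, -4/15)
E = (31/3, 20/3)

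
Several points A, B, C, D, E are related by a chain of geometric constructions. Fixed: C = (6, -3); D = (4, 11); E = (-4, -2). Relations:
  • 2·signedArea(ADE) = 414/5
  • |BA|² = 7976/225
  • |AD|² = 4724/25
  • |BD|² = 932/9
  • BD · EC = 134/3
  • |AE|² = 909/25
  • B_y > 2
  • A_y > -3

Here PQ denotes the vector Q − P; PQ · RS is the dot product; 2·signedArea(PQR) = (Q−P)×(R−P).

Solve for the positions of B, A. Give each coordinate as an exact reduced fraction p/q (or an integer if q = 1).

A = (2, -13/5)
B = (-4/3, 7/3)

1. A_x = 2  [line 13·x + -8·y + -234/5 = 0 ∩ |AE|² = 909/25]
2. A_y = -13/5  [line 13·x + -8·y + -234/5 = 0 ∩ |AE|² = 909/25]
   → A = (2, -13/5)
3. B_x = -4/3  [line -10·x + 1·y + -47/3 = 0 ∩ |BA|² = 7976/225]
4. B_y = 7/3  [line -10·x + 1·y + -47/3 = 0 ∩ |BA|² = 7976/225]
   → B = (-4/3, 7/3)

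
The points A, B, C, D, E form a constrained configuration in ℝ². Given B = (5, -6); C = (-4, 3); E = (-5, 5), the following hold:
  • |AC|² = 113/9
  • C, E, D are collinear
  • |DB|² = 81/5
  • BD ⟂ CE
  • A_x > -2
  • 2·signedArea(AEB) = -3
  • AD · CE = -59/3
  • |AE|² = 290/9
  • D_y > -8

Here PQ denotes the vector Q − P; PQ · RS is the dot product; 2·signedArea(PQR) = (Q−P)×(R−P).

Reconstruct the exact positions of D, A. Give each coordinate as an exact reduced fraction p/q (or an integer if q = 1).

A = (-4/3, 2/3)
D = (7/5, -39/5)

1. D_x = 7/5  [C, E, D are collinear ∩ BD ⟂ CE]
2. D_y = -39/5  [C, E, D are collinear ∩ BD ⟂ CE]
   → D = (7/5, -39/5)
3. A_x = -4/3  [AD · CE = -59/3 ∩ 2·signedArea(AEB) = -3]
4. A_y = 2/3  [AD · CE = -59/3 ∩ 2·signedArea(AEB) = -3]
   → A = (-4/3, 2/3)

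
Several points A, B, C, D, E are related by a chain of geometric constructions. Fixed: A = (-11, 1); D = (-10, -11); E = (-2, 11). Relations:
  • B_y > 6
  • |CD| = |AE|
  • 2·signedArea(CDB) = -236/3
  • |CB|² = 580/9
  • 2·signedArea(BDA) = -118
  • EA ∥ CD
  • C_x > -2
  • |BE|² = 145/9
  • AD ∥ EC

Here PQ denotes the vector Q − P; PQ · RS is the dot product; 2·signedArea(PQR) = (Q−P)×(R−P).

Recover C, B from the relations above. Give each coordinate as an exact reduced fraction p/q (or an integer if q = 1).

1. C_x = -1  [EA ∥ CD ∩ AD ∥ EC]
2. C_y = -1  [EA ∥ CD ∩ AD ∥ EC]
   → C = (-1, -1)
3. B_x = -5/3  [2·signedArea(BDA) = -118 ∩ 2·signedArea(CDB) = -236/3]
4. B_y = 7  [2·signedArea(BDA) = -118 ∩ 2·signedArea(CDB) = -236/3]
   → B = (-5/3, 7)

B = (-5/3, 7)
C = (-1, -1)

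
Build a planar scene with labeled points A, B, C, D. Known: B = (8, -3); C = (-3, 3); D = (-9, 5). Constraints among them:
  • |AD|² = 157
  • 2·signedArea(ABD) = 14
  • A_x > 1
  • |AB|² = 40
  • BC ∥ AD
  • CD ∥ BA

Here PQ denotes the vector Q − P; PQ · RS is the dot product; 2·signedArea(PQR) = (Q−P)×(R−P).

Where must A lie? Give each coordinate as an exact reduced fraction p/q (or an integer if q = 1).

1. A_x = 2  [BC ∥ AD ∩ CD ∥ BA]
2. A_y = -1  [BC ∥ AD ∩ CD ∥ BA]
   → A = (2, -1)

A = (2, -1)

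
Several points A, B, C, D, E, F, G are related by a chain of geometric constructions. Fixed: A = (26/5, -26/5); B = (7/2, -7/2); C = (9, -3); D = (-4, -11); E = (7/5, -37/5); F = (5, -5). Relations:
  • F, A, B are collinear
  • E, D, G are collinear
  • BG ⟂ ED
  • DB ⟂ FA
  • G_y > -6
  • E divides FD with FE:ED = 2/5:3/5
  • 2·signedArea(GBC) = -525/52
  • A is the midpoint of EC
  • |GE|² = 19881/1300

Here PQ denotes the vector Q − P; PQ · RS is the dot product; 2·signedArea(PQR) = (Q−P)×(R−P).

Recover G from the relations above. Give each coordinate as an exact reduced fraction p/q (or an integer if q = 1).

1. G_x = 121/26  [E, D, G are collinear ∩ BG ⟂ ED]
2. G_y = -68/13  [E, D, G are collinear ∩ BG ⟂ ED]
   → G = (121/26, -68/13)

G = (121/26, -68/13)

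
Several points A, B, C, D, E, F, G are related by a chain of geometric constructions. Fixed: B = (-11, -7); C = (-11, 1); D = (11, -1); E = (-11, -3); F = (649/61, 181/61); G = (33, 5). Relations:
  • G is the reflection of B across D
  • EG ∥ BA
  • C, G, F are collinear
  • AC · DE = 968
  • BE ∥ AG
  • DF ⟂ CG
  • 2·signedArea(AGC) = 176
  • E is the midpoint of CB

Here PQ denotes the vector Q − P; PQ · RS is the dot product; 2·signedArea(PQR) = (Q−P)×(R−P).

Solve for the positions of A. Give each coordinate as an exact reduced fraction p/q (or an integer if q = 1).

1. A_x = 33  [BE ∥ AG ∩ EG ∥ BA]
2. A_y = 1  [BE ∥ AG ∩ EG ∥ BA]
   → A = (33, 1)

A = (33, 1)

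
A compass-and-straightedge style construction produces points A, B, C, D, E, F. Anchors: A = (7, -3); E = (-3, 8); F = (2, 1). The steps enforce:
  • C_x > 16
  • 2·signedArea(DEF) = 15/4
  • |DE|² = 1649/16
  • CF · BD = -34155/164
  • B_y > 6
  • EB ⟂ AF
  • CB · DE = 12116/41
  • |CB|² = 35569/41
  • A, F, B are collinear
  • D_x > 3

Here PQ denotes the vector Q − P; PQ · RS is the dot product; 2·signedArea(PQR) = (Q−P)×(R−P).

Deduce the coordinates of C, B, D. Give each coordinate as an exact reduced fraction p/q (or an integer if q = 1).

B = (-183/41, 253/41)
C = (17, -14)
D = (13/4, 0)

1. B_x = -183/41  [A, F, B are collinear ∩ EB ⟂ AF]
2. B_y = 253/41  [A, F, B are collinear ∩ EB ⟂ AF]
   → B = (-183/41, 253/41)
3. D_x = 13/4  [line 7·x + 5·y + -91/4 = 0 ∩ |DE|² = 1649/16]
4. D_y = 0  [line 7·x + 5·y + -91/4 = 0 ∩ |DE|² = 1649/16]
   → D = (13/4, 0)
5. C_x = 17  [CB · DE = 12116/41 ∩ CF · BD = -34155/164]
6. C_y = -14  [CB · DE = 12116/41 ∩ CF · BD = -34155/164]
   → C = (17, -14)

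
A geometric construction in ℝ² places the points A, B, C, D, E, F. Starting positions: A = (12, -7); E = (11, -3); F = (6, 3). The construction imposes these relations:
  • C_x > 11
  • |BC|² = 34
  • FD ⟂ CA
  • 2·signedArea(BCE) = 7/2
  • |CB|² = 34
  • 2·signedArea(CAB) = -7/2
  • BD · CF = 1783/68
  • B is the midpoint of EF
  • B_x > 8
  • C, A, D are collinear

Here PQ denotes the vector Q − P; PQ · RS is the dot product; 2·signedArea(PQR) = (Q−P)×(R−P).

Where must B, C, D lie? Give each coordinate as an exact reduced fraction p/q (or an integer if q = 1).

1. B_x = 17/2  [B is the midpoint of EF]
2. B_y = 0  [B is the midpoint of EF]
   → B = (17/2, 0)
3. C_x = 23/2  [2·signedArea(CAB) = -7/2 ∩ 2·signedArea(BCE) = 7/2]
4. C_y = -5  [2·signedArea(CAB) = -7/2 ∩ 2·signedArea(BCE) = 7/2]
   → C = (23/2, -5)
5. D_x = 158/17  [C, A, D are collinear ∩ FD ⟂ CA]
6. D_y = 65/17  [C, A, D are collinear ∩ FD ⟂ CA]
   → D = (158/17, 65/17)

B = (17/2, 0)
C = (23/2, -5)
D = (158/17, 65/17)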